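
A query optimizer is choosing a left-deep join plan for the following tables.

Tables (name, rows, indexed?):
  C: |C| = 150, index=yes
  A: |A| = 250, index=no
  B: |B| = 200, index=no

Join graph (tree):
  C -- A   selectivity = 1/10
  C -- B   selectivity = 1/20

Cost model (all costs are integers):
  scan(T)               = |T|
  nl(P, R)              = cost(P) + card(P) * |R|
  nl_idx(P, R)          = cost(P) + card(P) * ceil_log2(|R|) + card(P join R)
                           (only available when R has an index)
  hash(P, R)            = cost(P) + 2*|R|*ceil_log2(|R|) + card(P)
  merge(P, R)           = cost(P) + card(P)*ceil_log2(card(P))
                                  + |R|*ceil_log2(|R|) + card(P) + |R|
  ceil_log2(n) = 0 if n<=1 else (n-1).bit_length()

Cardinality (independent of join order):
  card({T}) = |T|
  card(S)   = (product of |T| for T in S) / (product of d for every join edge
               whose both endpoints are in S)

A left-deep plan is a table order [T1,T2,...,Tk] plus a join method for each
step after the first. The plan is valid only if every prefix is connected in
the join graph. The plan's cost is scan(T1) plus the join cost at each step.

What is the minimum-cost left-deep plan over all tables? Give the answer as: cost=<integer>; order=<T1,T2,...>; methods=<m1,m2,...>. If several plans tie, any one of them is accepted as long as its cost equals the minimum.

Selinger DP (subsets sized 1..n):
  {C}: scan cost=150, card=150
  {A}: scan cost=250, card=250
  {B}: scan cost=200, card=200
  {AC}: card=3750; try (C,hash)→2900, (A,merge)→3750, (C,merge)→3850, (A,hash)→4300, (C,nl_idx)→6000, (A,nl)→37650 …(+1); best=2900 via (C,hash)
  {BC}: card=1500; try (C,hash)→2800, (C,nl_idx)→3300, (B,merge)→3300, (C,merge)→3350, (B,hash)→3500, (B,nl)→30150 …(+1); best=2800 via (C,hash)
  {ABC}: card=37500; try (A,hash)→8300, (B,hash)→9850, (A,merge)→23050, (B,merge)→53450, (A,nl)→377800, (B,nl)→752900; best=8300 via (A,hash)

cost=8300; order=B,C,A; methods=hash,hash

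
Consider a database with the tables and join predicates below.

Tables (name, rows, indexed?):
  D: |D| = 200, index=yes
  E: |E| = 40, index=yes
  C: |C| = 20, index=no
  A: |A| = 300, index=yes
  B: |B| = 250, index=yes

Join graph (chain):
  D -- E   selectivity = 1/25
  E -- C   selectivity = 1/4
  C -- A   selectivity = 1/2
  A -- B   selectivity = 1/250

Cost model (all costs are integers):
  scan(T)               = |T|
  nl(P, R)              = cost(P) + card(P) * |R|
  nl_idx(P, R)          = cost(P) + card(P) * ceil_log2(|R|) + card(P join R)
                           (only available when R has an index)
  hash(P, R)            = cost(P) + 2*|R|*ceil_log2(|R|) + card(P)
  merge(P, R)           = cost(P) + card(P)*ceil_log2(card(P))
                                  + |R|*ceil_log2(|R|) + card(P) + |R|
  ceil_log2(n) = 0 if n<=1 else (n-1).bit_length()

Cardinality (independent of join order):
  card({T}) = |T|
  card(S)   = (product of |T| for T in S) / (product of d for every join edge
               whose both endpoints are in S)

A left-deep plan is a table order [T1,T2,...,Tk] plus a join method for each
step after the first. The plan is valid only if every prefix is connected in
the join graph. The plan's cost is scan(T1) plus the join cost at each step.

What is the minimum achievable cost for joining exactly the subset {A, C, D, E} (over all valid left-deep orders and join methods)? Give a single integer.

Selinger DP over subsets of {A,C,D,E}:
  {D}: scan cost=200, card=200
  {E}: scan cost=40, card=40
  {C}: scan cost=20, card=20
  {A}: scan cost=300, card=300
  {DE}: card=320; try (D,nl_idx)→680, (E,hash)→880, (E,nl_idx)→1720, (D,merge)→2120, (E,merge)→2280, (D,hash)→3280 …(+2); best=680 via (D,nl_idx)
  {CE}: card=200; try (C,hash)→280, (E,nl_idx)→340, (E,merge)→420, (C,merge)→440, (E,hash)→520, (E,nl)→820 …(+1); best=280 via (C,hash)
  {AC}: card=3000; try (C,hash)→800, (A,merge)→3140, (A,nl_idx)→3200, (C,merge)→3420, (A,hash)→5440, (A,nl)→6020 …(+1); best=800 via (C,hash)
  {CDE}: card=1600; try (C,hash)→1200, (D,nl_idx)→3480, (D,hash)→3680, (D,merge)→3880, (C,merge)→4000, (C,nl)→7080 …(+1); best=1200 via (C,hash)
  {ACE}: card=30000; try (E,hash)→4280, (A,merge)→5080, (A,hash)→5880, (A,nl_idx)→32080, (E,merge)→40080, (E,nl_idx)→48800 …(+2); best=4280 via (E,hash)
  {ACDE}: card=240000; try (A,hash)→8200, (A,merge)→23400, (D,hash)→37480, (A,nl_idx)→255600, (A,nl)→481200, (D,nl_idx)→484280 …(+2); best=8200 via (A,hash)

8200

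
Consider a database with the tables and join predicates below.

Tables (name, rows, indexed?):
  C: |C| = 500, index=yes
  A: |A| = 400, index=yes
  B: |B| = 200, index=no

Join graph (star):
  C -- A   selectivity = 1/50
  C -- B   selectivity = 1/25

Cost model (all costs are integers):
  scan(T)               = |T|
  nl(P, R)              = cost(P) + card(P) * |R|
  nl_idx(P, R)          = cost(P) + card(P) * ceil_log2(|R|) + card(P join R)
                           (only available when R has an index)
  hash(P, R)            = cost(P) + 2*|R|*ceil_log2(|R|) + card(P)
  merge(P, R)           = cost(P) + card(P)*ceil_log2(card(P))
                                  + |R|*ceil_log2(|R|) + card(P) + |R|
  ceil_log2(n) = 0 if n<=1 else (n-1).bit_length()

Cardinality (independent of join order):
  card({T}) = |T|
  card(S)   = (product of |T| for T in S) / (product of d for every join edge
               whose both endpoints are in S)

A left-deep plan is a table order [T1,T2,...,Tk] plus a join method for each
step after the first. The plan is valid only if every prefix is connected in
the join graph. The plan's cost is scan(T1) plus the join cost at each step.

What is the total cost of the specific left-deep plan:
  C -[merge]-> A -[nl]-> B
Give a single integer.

step 1: scan C: cost=500, card=500
step 2: join A via merge
    card(P join A) = 500*400/(50) = 4000
    cost = 500 + 500*9 + 400*9 + 500 + 400 = 9500
step 3: join B via nl
    card(P join B) = 4000*200/(25) = 32000
    cost = 9500 + 4000*200 = 809500

809500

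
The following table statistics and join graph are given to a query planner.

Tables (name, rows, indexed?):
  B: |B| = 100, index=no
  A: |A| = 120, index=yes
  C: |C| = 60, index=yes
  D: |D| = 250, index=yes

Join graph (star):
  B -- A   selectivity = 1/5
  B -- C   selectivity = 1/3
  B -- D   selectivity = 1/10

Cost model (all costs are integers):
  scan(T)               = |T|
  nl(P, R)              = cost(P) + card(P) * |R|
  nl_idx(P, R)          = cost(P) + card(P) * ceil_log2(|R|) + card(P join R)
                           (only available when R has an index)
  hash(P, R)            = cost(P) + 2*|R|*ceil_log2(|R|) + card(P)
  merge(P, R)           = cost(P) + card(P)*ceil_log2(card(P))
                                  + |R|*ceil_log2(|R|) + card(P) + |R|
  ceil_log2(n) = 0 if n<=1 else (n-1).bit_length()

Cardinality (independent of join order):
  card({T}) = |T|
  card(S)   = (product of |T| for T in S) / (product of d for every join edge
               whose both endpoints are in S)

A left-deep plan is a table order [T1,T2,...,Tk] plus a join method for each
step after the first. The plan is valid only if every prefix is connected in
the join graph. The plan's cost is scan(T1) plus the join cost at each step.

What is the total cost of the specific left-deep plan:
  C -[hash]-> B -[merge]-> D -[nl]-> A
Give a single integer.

6027770

step 1: scan C: cost=60, card=60
step 2: join B via hash
    card(P join B) = 60*100/(3) = 2000
    cost = 60 + 2*100*7 + 60 = 1520
step 3: join D via merge
    card(P join D) = 2000*250/(10) = 50000
    cost = 1520 + 2000*11 + 250*8 + 2000 + 250 = 27770
step 4: join A via nl
    card(P join A) = 50000*120/(5) = 1200000
    cost = 27770 + 50000*120 = 6027770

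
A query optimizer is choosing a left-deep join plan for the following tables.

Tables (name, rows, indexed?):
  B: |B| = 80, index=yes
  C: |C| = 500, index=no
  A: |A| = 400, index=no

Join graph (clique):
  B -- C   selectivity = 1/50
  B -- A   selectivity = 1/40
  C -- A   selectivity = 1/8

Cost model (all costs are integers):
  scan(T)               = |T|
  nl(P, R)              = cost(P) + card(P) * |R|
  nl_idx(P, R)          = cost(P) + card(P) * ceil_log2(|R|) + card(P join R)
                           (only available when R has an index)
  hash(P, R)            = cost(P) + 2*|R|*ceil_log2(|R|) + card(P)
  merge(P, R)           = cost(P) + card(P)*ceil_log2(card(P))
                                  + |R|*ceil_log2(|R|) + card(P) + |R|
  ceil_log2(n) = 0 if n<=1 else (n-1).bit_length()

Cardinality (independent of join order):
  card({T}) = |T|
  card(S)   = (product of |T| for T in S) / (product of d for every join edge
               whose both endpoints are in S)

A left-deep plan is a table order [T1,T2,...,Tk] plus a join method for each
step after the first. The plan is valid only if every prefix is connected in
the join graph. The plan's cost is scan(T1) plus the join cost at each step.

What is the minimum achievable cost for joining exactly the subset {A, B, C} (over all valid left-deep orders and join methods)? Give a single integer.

10120

Selinger DP over subsets of {A,B,C}:
  {B}: scan cost=80, card=80
  {C}: scan cost=500, card=500
  {A}: scan cost=400, card=400
  {BC}: card=800; try (B,hash)→2120, (B,nl_idx)→4800, (C,merge)→5720, (B,merge)→6140, (C,hash)→9160, (C,nl)→40080 …(+1); best=2120 via (B,hash)
  {AB}: card=800; try (B,hash)→1920, (B,nl_idx)→4000, (A,merge)→4720, (B,merge)→5040, (A,hash)→7360, (A,nl)→32080 …(+1); best=1920 via (B,hash)
  {AC}: card=25000; try (A,hash)→8200, (C,merge)→9400, (A,merge)→9500, (C,hash)→9800, (C,nl)→200400, (A,nl)→200500; best=8200 via (A,hash)
  {ABC}: card=1000; try (A,hash)→10120, (C,hash)→11720, (A,merge)→14920, (C,merge)→15720, (B,hash)→34320, (B,nl_idx)→184200 …(+4); best=10120 via (A,hash)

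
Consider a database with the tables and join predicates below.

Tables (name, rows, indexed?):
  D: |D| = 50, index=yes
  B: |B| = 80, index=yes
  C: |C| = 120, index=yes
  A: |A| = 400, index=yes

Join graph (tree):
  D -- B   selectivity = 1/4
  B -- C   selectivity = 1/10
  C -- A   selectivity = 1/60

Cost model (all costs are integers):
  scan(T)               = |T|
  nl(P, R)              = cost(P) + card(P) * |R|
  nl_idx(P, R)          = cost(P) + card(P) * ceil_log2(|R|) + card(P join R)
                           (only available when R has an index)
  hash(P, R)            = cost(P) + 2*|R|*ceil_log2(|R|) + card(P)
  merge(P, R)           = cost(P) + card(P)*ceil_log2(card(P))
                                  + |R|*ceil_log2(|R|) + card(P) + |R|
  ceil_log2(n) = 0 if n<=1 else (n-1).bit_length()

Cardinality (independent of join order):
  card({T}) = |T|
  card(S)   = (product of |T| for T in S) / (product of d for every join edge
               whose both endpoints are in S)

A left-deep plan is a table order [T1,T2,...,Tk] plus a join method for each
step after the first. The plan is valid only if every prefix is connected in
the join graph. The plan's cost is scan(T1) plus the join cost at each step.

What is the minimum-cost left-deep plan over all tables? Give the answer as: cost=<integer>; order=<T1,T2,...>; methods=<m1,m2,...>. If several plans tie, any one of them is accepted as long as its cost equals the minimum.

cost=10920; order=C,A,B,D; methods=nl_idx,hash,hash

Selinger DP (subsets sized 1..n):
  {D}: scan cost=50, card=50
  {B}: scan cost=80, card=80
  {C}: scan cost=120, card=120
  {A}: scan cost=400, card=400
  {BD}: card=1000; try (D,hash)→760, (B,merge)→1040, (D,merge)→1070, (B,hash)→1220, (B,nl_idx)→1400, (D,nl_idx)→1560 …(+2); best=760 via (D,hash)
  {BC}: card=960; try (B,hash)→1360, (C,nl_idx)→1600, (C,merge)→1680, (B,merge)→1720, (C,hash)→1840, (B,nl_idx)→1920 …(+2); best=1360 via (B,hash)
  {AC}: card=800; try (A,nl_idx)→2000, (C,hash)→2480, (C,nl_idx)→4000, (A,merge)→5080, (C,merge)→5360, (A,hash)→7440 …(+2); best=2000 via (A,nl_idx)
  {BCD}: card=12000; try (D,hash)→2920, (C,hash)→3440, (D,merge)→12270, (C,merge)→12720, (D,nl_idx)→19120, (C,nl_idx)→19760 …(+2); best=2920 via (D,hash)
  {ABC}: card=6400; try (B,hash)→3920, (A,hash)→9520, (B,merge)→11440, (B,nl_idx)→14000, (A,merge)→15920, (A,nl_idx)→16400 …(+2); best=3920 via (B,hash)
  {ABCD}: card=80000; try (D,hash)→10920, (A,hash)→22120, (D,merge)→93870, (D,nl_idx)→122320, (A,merge)→186920, (A,nl_idx)→190920 …(+2); best=10920 via (D,hash)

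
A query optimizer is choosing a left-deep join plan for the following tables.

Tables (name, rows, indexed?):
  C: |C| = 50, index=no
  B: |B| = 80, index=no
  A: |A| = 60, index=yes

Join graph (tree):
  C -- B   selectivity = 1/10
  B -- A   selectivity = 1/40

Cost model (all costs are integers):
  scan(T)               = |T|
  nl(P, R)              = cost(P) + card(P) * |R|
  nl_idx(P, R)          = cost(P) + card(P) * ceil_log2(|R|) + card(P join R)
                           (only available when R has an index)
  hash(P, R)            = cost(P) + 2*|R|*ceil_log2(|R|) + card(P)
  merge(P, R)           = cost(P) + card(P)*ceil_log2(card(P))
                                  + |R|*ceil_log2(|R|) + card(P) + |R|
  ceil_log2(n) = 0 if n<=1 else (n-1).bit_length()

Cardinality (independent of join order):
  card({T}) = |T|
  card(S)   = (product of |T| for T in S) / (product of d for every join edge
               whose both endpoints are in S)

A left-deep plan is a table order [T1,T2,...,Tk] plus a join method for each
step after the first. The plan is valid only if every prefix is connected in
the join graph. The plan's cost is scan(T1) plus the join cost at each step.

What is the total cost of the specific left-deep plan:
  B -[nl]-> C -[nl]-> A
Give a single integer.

step 1: scan B: cost=80, card=80
step 2: join C via nl
    card(P join C) = 80*50/(10) = 400
    cost = 80 + 80*50 = 4080
step 3: join A via nl
    card(P join A) = 400*60/(40) = 600
    cost = 4080 + 400*60 = 28080

28080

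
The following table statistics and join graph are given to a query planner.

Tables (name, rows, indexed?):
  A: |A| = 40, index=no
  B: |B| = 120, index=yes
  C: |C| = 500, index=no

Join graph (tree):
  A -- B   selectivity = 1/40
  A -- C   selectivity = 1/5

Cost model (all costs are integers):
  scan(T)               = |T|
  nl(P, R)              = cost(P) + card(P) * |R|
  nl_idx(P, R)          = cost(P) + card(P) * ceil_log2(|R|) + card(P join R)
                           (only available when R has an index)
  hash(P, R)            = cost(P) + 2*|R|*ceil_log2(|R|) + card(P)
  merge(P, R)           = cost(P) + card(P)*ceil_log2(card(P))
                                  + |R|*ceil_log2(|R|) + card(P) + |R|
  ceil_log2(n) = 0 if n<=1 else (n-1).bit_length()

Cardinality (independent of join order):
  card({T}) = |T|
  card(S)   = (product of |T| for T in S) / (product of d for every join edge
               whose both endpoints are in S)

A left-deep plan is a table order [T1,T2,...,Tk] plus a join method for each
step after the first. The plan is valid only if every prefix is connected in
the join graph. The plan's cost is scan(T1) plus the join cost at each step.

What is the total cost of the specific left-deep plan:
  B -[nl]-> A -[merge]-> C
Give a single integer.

10880

step 1: scan B: cost=120, card=120
step 2: join A via nl
    card(P join A) = 120*40/(40) = 120
    cost = 120 + 120*40 = 4920
step 3: join C via merge
    card(P join C) = 120*500/(5) = 12000
    cost = 4920 + 120*7 + 500*9 + 120 + 500 = 10880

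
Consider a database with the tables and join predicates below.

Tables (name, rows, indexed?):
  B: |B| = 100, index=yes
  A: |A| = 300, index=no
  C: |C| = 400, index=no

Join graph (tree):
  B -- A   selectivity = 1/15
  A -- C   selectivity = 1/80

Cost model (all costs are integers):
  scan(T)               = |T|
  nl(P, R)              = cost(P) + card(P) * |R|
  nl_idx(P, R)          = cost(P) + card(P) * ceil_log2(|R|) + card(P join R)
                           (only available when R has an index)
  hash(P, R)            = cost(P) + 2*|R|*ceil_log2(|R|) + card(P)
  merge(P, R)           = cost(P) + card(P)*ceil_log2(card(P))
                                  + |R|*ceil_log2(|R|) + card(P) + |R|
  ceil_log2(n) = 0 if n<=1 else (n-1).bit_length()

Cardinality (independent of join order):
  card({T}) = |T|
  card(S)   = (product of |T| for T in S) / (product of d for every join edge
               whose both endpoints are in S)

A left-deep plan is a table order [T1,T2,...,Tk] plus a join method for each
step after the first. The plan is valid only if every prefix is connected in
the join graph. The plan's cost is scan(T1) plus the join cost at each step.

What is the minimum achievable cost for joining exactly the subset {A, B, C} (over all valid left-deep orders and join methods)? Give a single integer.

9100

Selinger DP over subsets of {A,B,C}:
  {B}: scan cost=100, card=100
  {A}: scan cost=300, card=300
  {C}: scan cost=400, card=400
  {AB}: card=2000; try (B,hash)→2000, (A,merge)→3900, (B,merge)→4100, (B,nl_idx)→4400, (A,hash)→5600, (A,nl)→30100 …(+1); best=2000 via (B,hash)
  {AC}: card=1500; try (A,hash)→6200, (C,merge)→7300, (A,merge)→7400, (C,hash)→7800, (C,nl)→120300, (A,nl)→120400; best=6200 via (A,hash)
  {ABC}: card=10000; try (B,hash)→9100, (C,hash)→11200, (B,merge)→25000, (B,nl_idx)→26700, (C,merge)→30000, (B,nl)→156200 …(+1); best=9100 via (B,hash)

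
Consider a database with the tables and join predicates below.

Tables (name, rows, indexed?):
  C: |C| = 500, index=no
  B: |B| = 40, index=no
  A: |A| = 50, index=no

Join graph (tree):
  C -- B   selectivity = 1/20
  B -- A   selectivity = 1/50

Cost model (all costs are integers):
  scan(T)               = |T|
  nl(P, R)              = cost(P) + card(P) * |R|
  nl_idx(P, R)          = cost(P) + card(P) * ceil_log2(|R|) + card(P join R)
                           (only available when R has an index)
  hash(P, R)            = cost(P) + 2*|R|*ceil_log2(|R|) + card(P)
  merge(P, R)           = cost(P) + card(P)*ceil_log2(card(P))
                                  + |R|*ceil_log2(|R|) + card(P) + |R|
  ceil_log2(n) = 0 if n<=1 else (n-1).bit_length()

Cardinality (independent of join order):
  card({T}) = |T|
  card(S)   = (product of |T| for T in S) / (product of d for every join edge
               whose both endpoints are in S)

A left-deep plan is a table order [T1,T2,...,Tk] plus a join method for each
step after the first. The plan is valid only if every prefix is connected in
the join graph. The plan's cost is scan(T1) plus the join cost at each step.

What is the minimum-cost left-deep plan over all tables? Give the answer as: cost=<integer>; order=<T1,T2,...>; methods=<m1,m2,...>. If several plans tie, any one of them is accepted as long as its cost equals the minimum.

Selinger DP (subsets sized 1..n):
  {C}: scan cost=500, card=500
  {B}: scan cost=40, card=40
  {A}: scan cost=50, card=50
  {BC}: card=1000; try (B,hash)→1480, (C,merge)→5320, (B,merge)→5780, (C,hash)→9080, (C,nl)→20040, (B,nl)→20500; best=1480 via (B,hash)
  {AB}: card=40; try (B,hash)→580, (A,merge)→670, (B,merge)→680, (A,hash)→680, (A,nl)→2040, (B,nl)→2050; best=580 via (B,hash)
  {ABC}: card=1000; try (A,hash)→3080, (C,merge)→5860, (C,hash)→9620, (A,merge)→12830, (C,nl)→20580, (A,nl)→51480; best=3080 via (A,hash)

cost=3080; order=C,B,A; methods=hash,hash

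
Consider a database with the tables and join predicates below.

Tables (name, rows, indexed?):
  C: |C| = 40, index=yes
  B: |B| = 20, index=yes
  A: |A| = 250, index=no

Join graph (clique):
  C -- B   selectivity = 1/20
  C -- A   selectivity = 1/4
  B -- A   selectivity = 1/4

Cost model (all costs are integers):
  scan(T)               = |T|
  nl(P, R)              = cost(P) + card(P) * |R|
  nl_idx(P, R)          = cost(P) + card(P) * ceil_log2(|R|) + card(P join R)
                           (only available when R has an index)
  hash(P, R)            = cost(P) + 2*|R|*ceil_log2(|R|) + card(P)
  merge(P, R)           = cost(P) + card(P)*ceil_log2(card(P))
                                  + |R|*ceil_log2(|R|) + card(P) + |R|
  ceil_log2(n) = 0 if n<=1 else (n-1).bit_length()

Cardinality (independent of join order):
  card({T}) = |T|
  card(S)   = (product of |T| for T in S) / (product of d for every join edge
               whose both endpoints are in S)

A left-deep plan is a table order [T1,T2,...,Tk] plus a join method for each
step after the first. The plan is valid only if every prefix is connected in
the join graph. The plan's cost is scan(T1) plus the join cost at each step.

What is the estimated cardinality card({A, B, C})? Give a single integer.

625

Tables in S: A(250), B(20), C(40)
Edges inside S: C-B(d=20), C-A(d=4), B-A(d=4)
numerator = 250 * 20 * 40 = 200000
denominator = 20 * 4 * 4 = 320
card(S) = 200000 / 320 = 625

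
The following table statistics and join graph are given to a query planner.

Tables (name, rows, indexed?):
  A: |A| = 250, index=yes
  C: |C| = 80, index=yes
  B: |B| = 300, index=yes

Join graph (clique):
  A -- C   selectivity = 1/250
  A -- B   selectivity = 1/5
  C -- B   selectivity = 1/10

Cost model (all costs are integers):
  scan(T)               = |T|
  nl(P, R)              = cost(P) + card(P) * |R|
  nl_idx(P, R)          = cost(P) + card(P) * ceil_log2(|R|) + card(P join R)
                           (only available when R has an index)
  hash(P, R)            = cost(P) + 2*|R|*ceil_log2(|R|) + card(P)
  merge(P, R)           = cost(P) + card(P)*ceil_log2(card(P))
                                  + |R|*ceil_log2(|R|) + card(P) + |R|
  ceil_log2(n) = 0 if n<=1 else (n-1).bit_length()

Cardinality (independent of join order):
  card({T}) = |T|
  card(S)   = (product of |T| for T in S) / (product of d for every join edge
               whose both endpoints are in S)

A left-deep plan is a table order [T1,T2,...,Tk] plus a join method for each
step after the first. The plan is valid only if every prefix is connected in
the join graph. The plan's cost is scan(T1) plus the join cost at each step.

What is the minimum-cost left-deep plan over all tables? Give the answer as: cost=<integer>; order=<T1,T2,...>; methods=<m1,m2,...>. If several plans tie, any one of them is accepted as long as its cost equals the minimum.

cost=2000; order=C,A,B; methods=nl_idx,nl_idx

Selinger DP (subsets sized 1..n):
  {A}: scan cost=250, card=250
  {C}: scan cost=80, card=80
  {B}: scan cost=300, card=300
  {AC}: card=80; try (A,nl_idx)→800, (C,hash)→1620, (C,nl_idx)→2080, (A,merge)→2970, (C,merge)→3140, (A,hash)→4160 …(+2); best=800 via (A,nl_idx)
  {AB}: card=15000; try (A,hash)→4600, (B,merge)→5500, (A,merge)→5550, (B,hash)→5900, (B,nl_idx)→17500, (A,nl_idx)→17700 …(+2); best=4600 via (A,hash)
  {BC}: card=2400; try (C,hash)→1720, (B,nl_idx)→3200, (B,merge)→3720, (C,merge)→3940, (C,nl_idx)→4800, (B,hash)→5560 …(+2); best=1720 via (C,hash)
  {ABC}: card=480; try (B,nl_idx)→2000, (B,merge)→4440, (B,hash)→6280, (A,hash)→8120, (C,hash)→20720, (A,nl_idx)→21400 …(+6); best=2000 via (B,nl_idx)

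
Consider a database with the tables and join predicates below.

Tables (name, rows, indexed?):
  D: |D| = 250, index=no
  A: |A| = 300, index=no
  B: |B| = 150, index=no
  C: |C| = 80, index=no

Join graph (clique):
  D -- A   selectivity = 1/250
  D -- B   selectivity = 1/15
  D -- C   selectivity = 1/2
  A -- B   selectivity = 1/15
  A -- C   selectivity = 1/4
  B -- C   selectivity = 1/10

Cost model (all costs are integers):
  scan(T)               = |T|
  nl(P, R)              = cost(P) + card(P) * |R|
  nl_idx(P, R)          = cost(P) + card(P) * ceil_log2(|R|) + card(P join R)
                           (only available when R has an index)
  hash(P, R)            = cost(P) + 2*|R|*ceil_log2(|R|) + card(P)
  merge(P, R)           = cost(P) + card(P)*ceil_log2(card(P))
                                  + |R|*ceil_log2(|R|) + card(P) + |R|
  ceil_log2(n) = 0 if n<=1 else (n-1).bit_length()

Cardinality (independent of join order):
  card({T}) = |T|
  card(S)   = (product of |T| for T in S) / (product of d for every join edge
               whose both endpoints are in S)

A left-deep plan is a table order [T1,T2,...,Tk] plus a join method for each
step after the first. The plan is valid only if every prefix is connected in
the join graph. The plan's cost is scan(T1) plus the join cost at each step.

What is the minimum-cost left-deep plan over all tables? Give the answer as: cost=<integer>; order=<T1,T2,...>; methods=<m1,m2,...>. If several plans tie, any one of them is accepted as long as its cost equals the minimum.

Selinger DP (subsets sized 1..n):
  {D}: scan cost=250, card=250
  {A}: scan cost=300, card=300
  {B}: scan cost=150, card=150
  {C}: scan cost=80, card=80
  {AD}: card=300; try (D,hash)→4600, (A,merge)→5500, (D,merge)→5550, (A,hash)→5900, (A,nl)→75250, (D,nl)→75300; best=4600 via (D,hash)
  {BD}: card=2500; try (B,hash)→2900, (D,merge)→3750, (B,merge)→3850, (D,hash)→4300, (D,nl)→37650, (B,nl)→37750; best=2900 via (B,hash)
  {CD}: card=10000; try (C,hash)→1620, (D,merge)→2970, (C,merge)→3140, (D,hash)→4160, (D,nl)→20080, (C,nl)→20250; best=1620 via (C,hash)
  {AB}: card=3000; try (B,hash)→3000, (A,merge)→4500, (B,merge)→4650, (A,hash)→5700, (A,nl)→45150, (B,nl)→45300; best=3000 via (B,hash)
  {AC}: card=6000; try (C,hash)→1720, (A,merge)→3720, (C,merge)→3940, (A,hash)→5560, (A,nl)→24080, (C,nl)→24300; best=1720 via (C,hash)
  {BC}: card=1200; try (C,hash)→1420, (B,merge)→2070, (C,merge)→2140, (B,hash)→2560, (B,nl)→12080, (C,nl)→12150; best=1420 via (C,hash)
  {ABD}: card=200; try (B,hash)→7300, (B,merge)→8950, (D,hash)→10000, (A,hash)→10800, (A,merge)→38400, (D,merge)→44250 …(+3); best=7300 via (B,hash)
  {ACD}: card=3000; try (C,hash)→6020, (C,merge)→8240, (D,hash)→11720, (A,hash)→17020, (C,nl)→28600, (D,merge)→87970 …(+3); best=6020 via (C,hash)
  {BCD}: card=10000; try (C,hash)→6520, (D,hash)→6620, (B,hash)→14020, (D,merge)→18070, (C,merge)→36040, (B,merge)→152970 …(+3); best=6520 via (C,hash)
  {ABC}: card=6000; try (C,hash)→7120, (A,hash)→8020, (B,hash)→10120, (A,merge)→18820, (C,merge)→42640, (B,merge)→87070 …(+3); best=7120 via (C,hash)
  {ABCD}: card=200; try (C,hash)→8620, (C,merge)→9740, (B,hash)→11420, (D,hash)→17120, (A,hash)→21920, (C,nl)→23300 …(+6); best=8620 via (C,hash)

cost=8620; order=A,D,B,C; methods=hash,hash,hash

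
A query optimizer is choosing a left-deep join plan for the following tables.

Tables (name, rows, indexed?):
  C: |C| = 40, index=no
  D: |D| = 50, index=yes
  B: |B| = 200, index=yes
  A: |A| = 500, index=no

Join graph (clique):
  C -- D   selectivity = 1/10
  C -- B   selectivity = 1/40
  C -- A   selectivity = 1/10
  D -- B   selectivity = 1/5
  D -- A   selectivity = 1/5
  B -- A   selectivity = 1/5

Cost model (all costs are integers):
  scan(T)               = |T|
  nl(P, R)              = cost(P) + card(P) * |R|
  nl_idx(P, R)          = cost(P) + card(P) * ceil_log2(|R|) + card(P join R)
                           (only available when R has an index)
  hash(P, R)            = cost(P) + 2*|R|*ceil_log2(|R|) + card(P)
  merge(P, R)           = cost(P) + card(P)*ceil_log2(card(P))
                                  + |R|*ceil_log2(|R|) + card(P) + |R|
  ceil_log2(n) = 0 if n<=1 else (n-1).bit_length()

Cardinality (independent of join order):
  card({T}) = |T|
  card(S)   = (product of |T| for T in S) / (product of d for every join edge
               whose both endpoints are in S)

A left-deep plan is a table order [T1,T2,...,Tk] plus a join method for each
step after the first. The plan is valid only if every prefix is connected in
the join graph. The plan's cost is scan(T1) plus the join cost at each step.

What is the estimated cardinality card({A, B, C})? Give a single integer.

2000

Tables in S: A(500), B(200), C(40)
Edges inside S: C-B(d=40), C-A(d=10), B-A(d=5)
numerator = 500 * 200 * 40 = 4000000
denominator = 40 * 10 * 5 = 2000
card(S) = 4000000 / 2000 = 2000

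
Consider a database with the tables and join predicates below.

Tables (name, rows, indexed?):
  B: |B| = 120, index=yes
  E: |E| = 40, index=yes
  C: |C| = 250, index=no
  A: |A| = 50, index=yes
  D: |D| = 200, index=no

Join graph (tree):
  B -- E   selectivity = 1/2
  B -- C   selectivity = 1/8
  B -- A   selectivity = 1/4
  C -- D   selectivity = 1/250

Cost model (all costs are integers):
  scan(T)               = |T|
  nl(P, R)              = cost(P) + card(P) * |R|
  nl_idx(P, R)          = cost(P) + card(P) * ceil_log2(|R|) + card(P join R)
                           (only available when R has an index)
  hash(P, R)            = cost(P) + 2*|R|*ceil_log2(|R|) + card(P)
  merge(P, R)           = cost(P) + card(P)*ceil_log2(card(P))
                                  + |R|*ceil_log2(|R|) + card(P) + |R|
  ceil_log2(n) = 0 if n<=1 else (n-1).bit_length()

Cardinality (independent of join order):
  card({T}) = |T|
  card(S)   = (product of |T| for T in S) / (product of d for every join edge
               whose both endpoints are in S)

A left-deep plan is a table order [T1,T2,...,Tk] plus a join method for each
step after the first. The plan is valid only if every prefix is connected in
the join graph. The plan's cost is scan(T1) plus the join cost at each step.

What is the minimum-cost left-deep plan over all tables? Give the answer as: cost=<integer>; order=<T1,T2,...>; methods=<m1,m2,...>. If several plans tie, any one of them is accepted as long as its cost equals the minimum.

cost=47160; order=C,D,B,A,E; methods=hash,hash,hash,hash

Selinger DP (subsets sized 1..n):
  {B}: scan cost=120, card=120
  {E}: scan cost=40, card=40
  {C}: scan cost=250, card=250
  {A}: scan cost=50, card=50
  {D}: scan cost=200, card=200
  {BE}: card=2400; try (E,hash)→720, (B,merge)→1280, (E,merge)→1360, (B,hash)→1760, (B,nl_idx)→2720, (E,nl_idx)→3240 …(+2); best=720 via (E,hash)
  {BC}: card=3750; try (B,hash)→2180, (C,merge)→3330, (B,merge)→3460, (C,hash)→4240, (B,nl_idx)→5750, (C,nl)→30120 …(+1); best=2180 via (B,hash)
  {AB}: card=1500; try (A,hash)→840, (B,merge)→1360, (A,merge)→1430, (B,hash)→1780, (B,nl_idx)→1900, (A,nl_idx)→2340 …(+2); best=840 via (A,hash)
  {CD}: card=200; try (D,hash)→3700, (C,merge)→4250, (D,merge)→4300, (C,hash)→4400, (C,nl)→50200, (D,nl)→50250; best=3700 via (D,hash)
  {BCE}: card=75000; try (E,hash)→6410, (C,hash)→7120, (C,merge)→34170, (E,merge)→51210, (E,nl_idx)→99680, (E,nl)→152180 …(+1); best=6410 via (E,hash)
  {ABE}: card=30000; try (E,hash)→2820, (A,hash)→3720, (E,merge)→19120, (A,merge)→32270, (E,nl_idx)→39840, (A,nl_idx)→45120 …(+2); best=2820 via (E,hash)
  {ABC}: card=46875; try (C,hash)→6340, (A,hash)→6530, (C,merge)→21090, (A,merge)→51280, (A,nl_idx)→71555, (A,nl)→189680 …(+1); best=6340 via (C,hash)
  {BCD}: card=3000; try (B,hash)→5580, (B,merge)→6460, (B,nl_idx)→8100, (D,hash)→9130, (B,nl)→27700, (D,merge)→52730 …(+1); best=5580 via (B,hash)
  {ABCE}: card=937500; try (C,hash)→36820, (E,hash)→53695, (A,hash)→82010, (C,merge)→485070, (E,merge)→803495, (E,nl_idx)→1225090 …(+5); best=36820 via (C,hash)
  {BCDE}: card=60000; try (E,hash)→9060, (E,merge)→44860, (E,nl_idx)→83580, (D,hash)→84610, (E,nl)→125580, (D,merge)→1358210 …(+1); best=9060 via (E,hash)
  {ABCD}: card=37500; try (A,hash)→9180, (A,merge)→44930, (D,hash)→56415, (A,nl_idx)→61080, (A,nl)→155580, (D,merge)→805015 …(+1); best=9180 via (A,hash)
  {ABCDE}: card=750000; try (E,hash)→47160, (A,hash)→69660, (E,merge)→646960, (D,hash)→977520, (E,nl_idx)→984180, (A,merge)→1029410 …(+5); best=47160 via (E,hash)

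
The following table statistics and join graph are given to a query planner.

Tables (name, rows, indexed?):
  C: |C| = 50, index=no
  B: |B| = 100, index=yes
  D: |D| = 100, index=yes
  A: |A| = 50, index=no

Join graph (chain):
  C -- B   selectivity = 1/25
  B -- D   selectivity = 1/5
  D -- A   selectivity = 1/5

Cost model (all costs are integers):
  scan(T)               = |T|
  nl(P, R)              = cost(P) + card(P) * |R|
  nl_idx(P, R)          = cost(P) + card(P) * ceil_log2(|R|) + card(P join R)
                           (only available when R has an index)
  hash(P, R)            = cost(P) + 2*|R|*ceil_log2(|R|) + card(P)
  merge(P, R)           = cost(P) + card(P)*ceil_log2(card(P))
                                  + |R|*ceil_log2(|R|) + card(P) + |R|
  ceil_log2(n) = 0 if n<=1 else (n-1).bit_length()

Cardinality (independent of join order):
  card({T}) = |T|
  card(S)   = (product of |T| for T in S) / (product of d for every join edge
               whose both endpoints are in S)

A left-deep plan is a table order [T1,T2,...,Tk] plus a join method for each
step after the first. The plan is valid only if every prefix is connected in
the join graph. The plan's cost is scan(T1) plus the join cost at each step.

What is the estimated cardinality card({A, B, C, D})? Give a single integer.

Tables in S: A(50), B(100), C(50), D(100)
Edges inside S: C-B(d=25), B-D(d=5), D-A(d=5)
numerator = 50 * 100 * 50 * 100 = 25000000
denominator = 25 * 5 * 5 = 625
card(S) = 25000000 / 625 = 40000

40000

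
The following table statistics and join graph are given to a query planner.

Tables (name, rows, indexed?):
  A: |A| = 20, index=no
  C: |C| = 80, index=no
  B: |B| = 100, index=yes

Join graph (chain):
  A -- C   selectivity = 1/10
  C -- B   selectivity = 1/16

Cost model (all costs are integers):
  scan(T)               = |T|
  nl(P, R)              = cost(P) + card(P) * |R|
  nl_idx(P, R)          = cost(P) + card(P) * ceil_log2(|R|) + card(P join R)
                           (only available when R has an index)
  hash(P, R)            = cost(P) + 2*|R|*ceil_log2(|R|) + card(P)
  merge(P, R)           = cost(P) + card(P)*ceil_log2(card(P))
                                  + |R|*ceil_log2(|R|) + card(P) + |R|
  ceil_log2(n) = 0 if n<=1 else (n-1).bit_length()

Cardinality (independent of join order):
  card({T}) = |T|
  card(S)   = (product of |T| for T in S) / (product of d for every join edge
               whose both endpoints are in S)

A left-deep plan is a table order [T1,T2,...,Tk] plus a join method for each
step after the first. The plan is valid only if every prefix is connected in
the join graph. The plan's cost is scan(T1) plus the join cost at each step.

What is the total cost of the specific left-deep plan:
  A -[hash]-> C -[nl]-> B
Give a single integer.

17160

step 1: scan A: cost=20, card=20
step 2: join C via hash
    card(P join C) = 20*80/(10) = 160
    cost = 20 + 2*80*7 + 20 = 1160
step 3: join B via nl
    card(P join B) = 160*100/(16) = 1000
    cost = 1160 + 160*100 = 17160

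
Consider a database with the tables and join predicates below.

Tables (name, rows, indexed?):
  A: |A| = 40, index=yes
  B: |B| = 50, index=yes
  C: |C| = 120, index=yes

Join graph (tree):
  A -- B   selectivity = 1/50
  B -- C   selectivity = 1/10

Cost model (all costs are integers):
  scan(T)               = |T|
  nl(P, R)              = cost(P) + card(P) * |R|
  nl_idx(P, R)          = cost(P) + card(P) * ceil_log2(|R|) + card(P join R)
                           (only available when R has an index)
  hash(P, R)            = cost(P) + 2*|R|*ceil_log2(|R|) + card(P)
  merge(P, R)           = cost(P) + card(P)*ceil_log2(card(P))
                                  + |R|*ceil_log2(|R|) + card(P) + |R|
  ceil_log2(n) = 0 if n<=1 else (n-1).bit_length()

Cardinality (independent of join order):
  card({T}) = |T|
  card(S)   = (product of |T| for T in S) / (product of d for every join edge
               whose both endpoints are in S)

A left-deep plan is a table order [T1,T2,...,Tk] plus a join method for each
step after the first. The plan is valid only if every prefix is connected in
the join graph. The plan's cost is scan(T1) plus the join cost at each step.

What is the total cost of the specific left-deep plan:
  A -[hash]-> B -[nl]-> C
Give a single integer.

step 1: scan A: cost=40, card=40
step 2: join B via hash
    card(P join B) = 40*50/(50) = 40
    cost = 40 + 2*50*6 + 40 = 680
step 3: join C via nl
    card(P join C) = 40*120/(10) = 480
    cost = 680 + 40*120 = 5480

5480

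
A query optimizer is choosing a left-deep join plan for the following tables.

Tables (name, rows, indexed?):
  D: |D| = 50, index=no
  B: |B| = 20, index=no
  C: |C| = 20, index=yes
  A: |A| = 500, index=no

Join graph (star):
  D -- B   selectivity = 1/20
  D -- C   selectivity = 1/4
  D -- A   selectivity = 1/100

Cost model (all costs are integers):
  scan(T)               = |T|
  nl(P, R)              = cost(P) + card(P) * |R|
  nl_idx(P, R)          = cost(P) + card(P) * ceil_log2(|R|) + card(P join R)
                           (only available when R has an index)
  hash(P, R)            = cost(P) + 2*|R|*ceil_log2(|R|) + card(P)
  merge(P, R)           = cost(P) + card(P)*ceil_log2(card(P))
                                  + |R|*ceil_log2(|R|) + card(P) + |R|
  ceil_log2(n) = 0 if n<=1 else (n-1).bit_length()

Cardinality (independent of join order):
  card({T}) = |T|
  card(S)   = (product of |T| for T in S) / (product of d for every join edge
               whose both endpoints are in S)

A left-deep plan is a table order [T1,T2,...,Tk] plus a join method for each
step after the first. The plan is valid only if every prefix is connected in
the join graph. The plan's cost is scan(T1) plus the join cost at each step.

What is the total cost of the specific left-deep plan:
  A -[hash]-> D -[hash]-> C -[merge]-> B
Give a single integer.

step 1: scan A: cost=500, card=500
step 2: join D via hash
    card(P join D) = 500*50/(100) = 250
    cost = 500 + 2*50*6 + 500 = 1600
step 3: join C via hash
    card(P join C) = 250*20/(4) = 1250
    cost = 1600 + 2*20*5 + 250 = 2050
step 4: join B via merge
    card(P join B) = 1250*20/(20) = 1250
    cost = 2050 + 1250*11 + 20*5 + 1250 + 20 = 17170

17170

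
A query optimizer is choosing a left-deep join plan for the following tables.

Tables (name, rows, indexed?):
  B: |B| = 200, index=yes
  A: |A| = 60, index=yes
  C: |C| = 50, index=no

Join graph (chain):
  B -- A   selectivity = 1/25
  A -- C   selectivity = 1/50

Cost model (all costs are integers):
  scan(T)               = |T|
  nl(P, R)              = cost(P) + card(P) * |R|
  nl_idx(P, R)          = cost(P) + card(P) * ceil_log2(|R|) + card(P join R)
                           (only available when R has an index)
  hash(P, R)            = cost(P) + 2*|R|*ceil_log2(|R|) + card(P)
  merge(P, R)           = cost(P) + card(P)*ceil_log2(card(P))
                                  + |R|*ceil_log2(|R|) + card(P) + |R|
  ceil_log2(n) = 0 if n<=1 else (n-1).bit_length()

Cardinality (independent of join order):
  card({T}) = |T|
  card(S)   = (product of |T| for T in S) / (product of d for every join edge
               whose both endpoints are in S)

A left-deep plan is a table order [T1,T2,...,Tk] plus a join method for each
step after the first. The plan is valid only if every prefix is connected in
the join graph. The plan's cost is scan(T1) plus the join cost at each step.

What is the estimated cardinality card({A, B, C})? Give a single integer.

Tables in S: A(60), B(200), C(50)
Edges inside S: B-A(d=25), A-C(d=50)
numerator = 60 * 200 * 50 = 600000
denominator = 25 * 50 = 1250
card(S) = 600000 / 1250 = 480

480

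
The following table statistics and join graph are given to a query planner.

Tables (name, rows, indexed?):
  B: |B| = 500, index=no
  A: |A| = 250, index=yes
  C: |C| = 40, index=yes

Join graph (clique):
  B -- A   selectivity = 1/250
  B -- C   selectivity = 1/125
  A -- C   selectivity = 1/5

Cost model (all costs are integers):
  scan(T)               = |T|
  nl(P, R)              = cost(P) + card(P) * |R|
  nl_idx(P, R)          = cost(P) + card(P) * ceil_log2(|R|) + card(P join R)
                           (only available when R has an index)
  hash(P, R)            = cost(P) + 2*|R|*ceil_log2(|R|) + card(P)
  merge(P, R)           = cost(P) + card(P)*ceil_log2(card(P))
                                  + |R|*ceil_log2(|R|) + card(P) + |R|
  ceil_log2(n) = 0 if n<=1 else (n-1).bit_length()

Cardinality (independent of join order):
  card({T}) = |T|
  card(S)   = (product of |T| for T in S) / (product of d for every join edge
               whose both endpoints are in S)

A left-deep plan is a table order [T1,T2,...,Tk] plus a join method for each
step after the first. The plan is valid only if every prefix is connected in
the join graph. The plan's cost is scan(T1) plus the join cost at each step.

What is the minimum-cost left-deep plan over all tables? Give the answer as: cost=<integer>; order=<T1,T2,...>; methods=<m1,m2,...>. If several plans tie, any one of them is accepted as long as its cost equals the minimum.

cost=2792; order=B,C,A; methods=hash,nl_idx

Selinger DP (subsets sized 1..n):
  {B}: scan cost=500, card=500
  {A}: scan cost=250, card=250
  {C}: scan cost=40, card=40
  {AB}: card=500; try (A,hash)→5000, (A,nl_idx)→5000, (B,merge)→7500, (A,merge)→7750, (B,hash)→9500, (B,nl)→125250 …(+1); best=5000 via (A,hash)
  {BC}: card=160; try (C,hash)→1480, (C,nl_idx)→3660, (B,merge)→5320, (C,merge)→5780, (B,hash)→9080, (B,nl)→20040 …(+1); best=1480 via (C,hash)
  {AC}: card=2000; try (C,hash)→980, (A,nl_idx)→2360, (A,merge)→2570, (C,merge)→2780, (C,nl_idx)→3750, (A,hash)→4080 …(+2); best=980 via (C,hash)
  {ABC}: card=32; try (A,nl_idx)→2792, (A,merge)→5170, (A,hash)→5640, (C,hash)→5980, (C,nl_idx)→8032, (C,merge)→10280 …(+5); best=2792 via (A,nl_idx)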